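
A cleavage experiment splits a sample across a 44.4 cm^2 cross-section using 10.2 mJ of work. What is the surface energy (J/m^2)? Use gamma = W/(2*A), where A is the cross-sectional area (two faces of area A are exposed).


Convert: A = 44.4 cm^2 = 0.00444 m^2, W = 10.2 mJ = 0.0102 J
Cleaving exposes two faces of area A, so total new surface = 2*A and gamma = W / (2*A)
gamma = 0.0102 / (2 * 0.00444)
gamma = 1.149 J/m^2

1.149


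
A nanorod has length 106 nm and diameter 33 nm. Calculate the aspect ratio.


Aspect ratio AR = length / diameter
AR = 106 / 33
AR = 3.21

3.21


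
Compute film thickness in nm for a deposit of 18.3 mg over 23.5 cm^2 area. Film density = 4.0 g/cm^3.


Convert: m = 18.3 mg = 1.8300e-05 kg, A = 23.5 cm^2 = 2.3500e-03 m^2, rho = 4.0 g/cm^3 = 4000 kg/m^3
t = m / (A * rho)
t = 1.8300e-05 / (2.3500e-03 * 4000)
t = 1.9468e-06 m = 1946.8 nm

1946.8


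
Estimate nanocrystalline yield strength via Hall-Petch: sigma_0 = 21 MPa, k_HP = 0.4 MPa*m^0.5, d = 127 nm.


d = 127 nm = 1.27e-07 m
sqrt(d) = 0.0003563706
Hall-Petch contribution = k / sqrt(d) = 0.4 / 0.0003563706 = 1122.4 MPa
sigma = sigma_0 + k/sqrt(d) = 21 + 1122.4 = 1143.4 MPa

1143.4


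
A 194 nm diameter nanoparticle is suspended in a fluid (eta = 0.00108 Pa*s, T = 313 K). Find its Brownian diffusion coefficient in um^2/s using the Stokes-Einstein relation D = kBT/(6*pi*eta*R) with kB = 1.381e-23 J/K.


Radius R = 194/2 = 97 nm = 9.7e-08 m
D = kB*T / (6*pi*eta*R)
D = 1.381e-23 * 313 / (6 * pi * 0.00108 * 9.7e-08)
D = 2.18898e-12 m^2/s = 2.189 um^2/s

2.189


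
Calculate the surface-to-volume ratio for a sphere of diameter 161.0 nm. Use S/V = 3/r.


Radius r = 161.0/2 = 80.5 nm
S/V = 3 / r = 3 / 80.5
S/V = 0.0373 nm^-1

0.0373


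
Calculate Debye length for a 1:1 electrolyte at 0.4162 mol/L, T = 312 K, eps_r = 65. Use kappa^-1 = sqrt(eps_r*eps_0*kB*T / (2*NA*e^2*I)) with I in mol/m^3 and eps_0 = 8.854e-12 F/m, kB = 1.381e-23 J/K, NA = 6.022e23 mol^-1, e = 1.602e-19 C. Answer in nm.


Ionic strength I = 0.4162 * 1^2 * 1000 = 416.2 mol/m^3
kappa^-1 = sqrt(65 * 8.854e-12 * 1.381e-23 * 312 / (2 * 6.022e23 * (1.602e-19)^2 * 416.2))
kappa^-1 = 0.439 nm

0.439


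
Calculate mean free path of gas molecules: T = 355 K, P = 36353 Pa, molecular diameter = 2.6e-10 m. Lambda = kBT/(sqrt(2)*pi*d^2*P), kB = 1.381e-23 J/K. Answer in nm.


Mean free path: lambda = kB*T / (sqrt(2) * pi * d^2 * P)
lambda = 1.381e-23 * 355 / (sqrt(2) * pi * (2.6e-10)^2 * 36353)
lambda = 4.49025e-07 m
lambda = 449.02 nm

449.02


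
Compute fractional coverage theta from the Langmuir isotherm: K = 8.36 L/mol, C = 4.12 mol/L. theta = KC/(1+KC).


Langmuir isotherm: theta = K*C / (1 + K*C)
K*C = 8.36 * 4.12 = 34.4432
theta = 34.4432 / (1 + 34.4432) = 34.4432 / 35.4432
theta = 0.9718

0.9718


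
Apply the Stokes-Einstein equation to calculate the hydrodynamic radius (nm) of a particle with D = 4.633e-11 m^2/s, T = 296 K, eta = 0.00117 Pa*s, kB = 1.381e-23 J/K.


Stokes-Einstein: R = kB*T / (6*pi*eta*D)
R = 1.381e-23 * 296 / (6 * pi * 0.00117 * 4.633e-11)
R = 4.0007e-09 m = 4.0 nm

4.0


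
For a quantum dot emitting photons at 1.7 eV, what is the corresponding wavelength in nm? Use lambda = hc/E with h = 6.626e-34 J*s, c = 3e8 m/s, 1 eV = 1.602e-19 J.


Convert energy: E = 1.7 eV = 1.7 * 1.602e-19 = 2.7234e-19 J
lambda = h*c / E = 6.626e-34 * 3e8 / 2.7234e-19
lambda = 7.29896e-07 m = 729.9 nm

729.9


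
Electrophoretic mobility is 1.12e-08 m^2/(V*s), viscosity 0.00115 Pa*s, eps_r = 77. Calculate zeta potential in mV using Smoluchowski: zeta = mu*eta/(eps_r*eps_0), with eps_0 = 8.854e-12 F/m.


Smoluchowski equation: zeta = mu * eta / (eps_r * eps_0)
zeta = 1.12e-08 * 0.00115 / (77 * 8.854e-12)
zeta = 0.018892 V = 18.89 mV

18.89


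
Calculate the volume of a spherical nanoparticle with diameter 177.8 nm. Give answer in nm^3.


Radius r = 177.8/2 = 88.9 nm
Volume V = (4/3) * pi * r^3
V = (4/3) * pi * (88.9)^3
V = 2943024.6 nm^3

2943024.6


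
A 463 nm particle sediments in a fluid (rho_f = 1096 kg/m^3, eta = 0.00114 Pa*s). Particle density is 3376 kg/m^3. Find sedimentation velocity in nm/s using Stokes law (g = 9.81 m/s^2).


Radius R = 463/2 nm = 2.315e-07 m
Density difference = 3376 - 1096 = 2280 kg/m^3
v = 2 * R^2 * (rho_p - rho_f) * g / (9 * eta)
v = 2 * (2.315e-07)^2 * 2280 * 9.81 / (9 * 0.00114)
v = 2.33662e-07 m/s = 233.6622 nm/s

233.6622


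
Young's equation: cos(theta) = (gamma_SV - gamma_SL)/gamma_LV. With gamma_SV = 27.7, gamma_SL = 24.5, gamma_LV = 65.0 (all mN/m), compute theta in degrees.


cos(theta) = (gamma_SV - gamma_SL) / gamma_LV
cos(theta) = (27.7 - 24.5) / 65.0
cos(theta) = 0.049231
theta = arccos(0.049231) = 87.18 degrees

87.18


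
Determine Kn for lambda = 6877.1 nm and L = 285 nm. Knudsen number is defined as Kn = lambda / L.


Knudsen number Kn = lambda / L
Kn = 6877.1 / 285
Kn = 24.1302

24.1302


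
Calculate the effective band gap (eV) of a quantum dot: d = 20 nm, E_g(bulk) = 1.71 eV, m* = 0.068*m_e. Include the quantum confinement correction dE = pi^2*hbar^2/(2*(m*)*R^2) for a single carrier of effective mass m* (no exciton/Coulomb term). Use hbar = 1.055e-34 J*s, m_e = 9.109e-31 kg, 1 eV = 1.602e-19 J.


Radius R = 20/2 nm = 1e-08 m
Confinement energy dE = pi^2 * hbar^2 / (2 * m_eff * m_e * R^2)
dE = pi^2 * (1.055e-34)^2 / (2 * 0.068 * 9.109e-31 * (1e-08)^2) J, divided by 1.602e-19 J/eV
dE = 0.0554 eV
Total band gap = E_g(bulk) + dE = 1.71 + 0.0554 = 1.7654 eV

1.7654


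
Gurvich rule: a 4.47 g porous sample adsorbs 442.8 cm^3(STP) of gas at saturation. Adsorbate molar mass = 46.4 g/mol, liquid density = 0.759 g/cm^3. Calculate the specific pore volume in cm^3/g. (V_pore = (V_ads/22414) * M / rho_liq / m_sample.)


Moles adsorbed n = V_ads / 22414 = 442.8 / 22414 = 1.975551e-02 mol
Liquid volume V_liq = n * M / rho_liq = 1.975551e-02 * 46.4 / 0.759 = 1.20771 cm^3
Specific pore volume V_pore = V_liq / m_sample = 1.20771 / 4.47
V_pore = 0.2702 cm^3/g

0.2702


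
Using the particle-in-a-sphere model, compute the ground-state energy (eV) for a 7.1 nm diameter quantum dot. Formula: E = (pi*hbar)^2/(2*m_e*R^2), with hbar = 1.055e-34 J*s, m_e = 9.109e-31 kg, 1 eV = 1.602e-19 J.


Radius R = 7.1/2 = 3.55 nm = 3.55e-09 m
E = (pi * 1.055e-34)^2 / (2 * 9.109e-31 * (3.55e-09)^2)
E(J) = 4.78462e-21
E = E(J) / 1.602e-19 = 0.0299 eV

0.0299


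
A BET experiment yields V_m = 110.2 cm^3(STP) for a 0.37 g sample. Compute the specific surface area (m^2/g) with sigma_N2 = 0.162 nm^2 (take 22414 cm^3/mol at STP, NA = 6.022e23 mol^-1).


Number of moles in monolayer = V_m / 22414 = 110.2 / 22414 = 0.00491657
Number of molecules = moles * NA = 0.00491657 * 6.022e23
SA = molecules * sigma / mass
SA = (110.2 / 22414) * 6.022e23 * 0.162e-18 / 0.37
SA = 1296.3 m^2/g

1296.3


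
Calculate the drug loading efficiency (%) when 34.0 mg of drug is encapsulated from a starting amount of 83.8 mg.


Drug loading efficiency = (drug loaded / drug initial) * 100
DLE = 34.0 / 83.8 * 100
DLE = 0.4057 * 100
DLE = 40.57%

40.57


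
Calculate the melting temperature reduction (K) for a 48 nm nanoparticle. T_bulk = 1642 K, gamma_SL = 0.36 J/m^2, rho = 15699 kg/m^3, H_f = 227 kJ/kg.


Radius R = 48/2 = 24 nm = 2.4e-08 m
Convert H_f = 227 kJ/kg = 227000 J/kg
dT = 2 * gamma_SL * T_bulk / (rho * H_f * R)
dT = 2 * 0.36 * 1642 / (15699 * 227000 * 2.4e-08)
dT = 13.8 K

13.8


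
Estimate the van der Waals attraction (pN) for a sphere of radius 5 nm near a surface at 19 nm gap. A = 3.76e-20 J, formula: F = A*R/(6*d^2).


Convert to SI: R = 5 nm = 5e-09 m, d = 19 nm = 1.9e-08 m
F = A * R / (6 * d^2)
F = 3.76e-20 * 5e-09 / (6 * (1.9e-08)^2)
F = 8.67959e-14 N = 0.087 pN

0.087


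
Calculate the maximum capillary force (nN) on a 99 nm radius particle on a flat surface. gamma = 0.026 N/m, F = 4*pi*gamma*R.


Convert radius: R = 99 nm = 9.9e-08 m
F = 4 * pi * gamma * R
F = 4 * pi * 0.026 * 9.9e-08
F = 3.23458e-08 N = 32.3458 nN

32.3458


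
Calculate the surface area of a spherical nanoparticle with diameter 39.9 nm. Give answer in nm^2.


Radius r = 39.9/2 = 19.95 nm
Surface area SA = 4 * pi * r^2
SA = 4 * pi * (19.95)^2
SA = 5001.45 nm^2

5001.45


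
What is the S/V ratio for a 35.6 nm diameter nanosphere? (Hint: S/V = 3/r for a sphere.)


Radius r = 35.6/2 = 17.8 nm
S/V = 3 / r = 3 / 17.8
S/V = 0.1685 nm^-1

0.1685


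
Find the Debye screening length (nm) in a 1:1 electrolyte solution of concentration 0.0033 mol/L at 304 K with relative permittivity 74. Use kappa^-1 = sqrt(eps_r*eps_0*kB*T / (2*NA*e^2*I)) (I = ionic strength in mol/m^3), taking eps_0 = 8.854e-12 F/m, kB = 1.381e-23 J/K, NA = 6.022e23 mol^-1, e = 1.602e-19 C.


Ionic strength I = 0.0033 * 1^2 * 1000 = 3.3 mol/m^3
kappa^-1 = sqrt(74 * 8.854e-12 * 1.381e-23 * 304 / (2 * 6.022e23 * (1.602e-19)^2 * 3.3))
kappa^-1 = 5.193 nm

5.193


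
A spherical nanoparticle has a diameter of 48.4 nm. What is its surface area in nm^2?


Radius r = 48.4/2 = 24.2 nm
Surface area SA = 4 * pi * r^2
SA = 4 * pi * (24.2)^2
SA = 7359.37 nm^2

7359.37


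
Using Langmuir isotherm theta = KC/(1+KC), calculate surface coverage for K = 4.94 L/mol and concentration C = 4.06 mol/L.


Langmuir isotherm: theta = K*C / (1 + K*C)
K*C = 4.94 * 4.06 = 20.0564
theta = 20.0564 / (1 + 20.0564) = 20.0564 / 21.0564
theta = 0.9525

0.9525


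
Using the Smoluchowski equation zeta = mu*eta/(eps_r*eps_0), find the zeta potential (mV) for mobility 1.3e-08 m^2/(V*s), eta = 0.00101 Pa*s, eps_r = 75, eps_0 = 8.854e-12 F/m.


Smoluchowski equation: zeta = mu * eta / (eps_r * eps_0)
zeta = 1.3e-08 * 0.00101 / (75 * 8.854e-12)
zeta = 0.019773 V = 19.77 mV

19.77


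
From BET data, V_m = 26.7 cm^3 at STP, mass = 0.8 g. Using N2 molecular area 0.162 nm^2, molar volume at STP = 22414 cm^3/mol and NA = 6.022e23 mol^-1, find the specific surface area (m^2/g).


Number of moles in monolayer = V_m / 22414 = 26.7 / 22414 = 0.00119122
Number of molecules = moles * NA = 0.00119122 * 6.022e23
SA = molecules * sigma / mass
SA = (26.7 / 22414) * 6.022e23 * 0.162e-18 / 0.8
SA = 145.3 m^2/g

145.3


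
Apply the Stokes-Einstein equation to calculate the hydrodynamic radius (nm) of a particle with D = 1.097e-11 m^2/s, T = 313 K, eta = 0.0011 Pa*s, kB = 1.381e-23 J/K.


Stokes-Einstein: R = kB*T / (6*pi*eta*D)
R = 1.381e-23 * 313 / (6 * pi * 0.0011 * 1.097e-11)
R = 1.90037e-08 m = 19.0 nm

19.0


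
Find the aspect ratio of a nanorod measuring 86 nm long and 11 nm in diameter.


Aspect ratio AR = length / diameter
AR = 86 / 11
AR = 7.82

7.82


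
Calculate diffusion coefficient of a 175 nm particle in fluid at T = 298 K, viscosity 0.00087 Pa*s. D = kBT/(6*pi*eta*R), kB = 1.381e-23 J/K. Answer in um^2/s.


Radius R = 175/2 = 87.5 nm = 8.75e-08 m
D = kB*T / (6*pi*eta*R)
D = 1.381e-23 * 298 / (6 * pi * 0.00087 * 8.75e-08)
D = 2.86802e-12 m^2/s = 2.868 um^2/s

2.868


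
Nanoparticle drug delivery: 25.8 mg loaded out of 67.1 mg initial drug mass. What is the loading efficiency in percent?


Drug loading efficiency = (drug loaded / drug initial) * 100
DLE = 25.8 / 67.1 * 100
DLE = 0.3845 * 100
DLE = 38.45%

38.45


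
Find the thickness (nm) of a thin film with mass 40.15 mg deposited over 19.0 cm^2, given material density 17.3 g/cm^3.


Convert: m = 40.15 mg = 4.0150e-05 kg, A = 19.0 cm^2 = 1.9000e-03 m^2, rho = 17.3 g/cm^3 = 17300 kg/m^3
t = m / (A * rho)
t = 4.0150e-05 / (1.9000e-03 * 17300)
t = 1.2215e-06 m = 1221.5 nm

1221.5


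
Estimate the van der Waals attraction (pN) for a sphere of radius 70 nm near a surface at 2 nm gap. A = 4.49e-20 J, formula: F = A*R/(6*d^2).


Convert to SI: R = 70 nm = 7e-08 m, d = 2 nm = 2e-09 m
F = A * R / (6 * d^2)
F = 4.49e-20 * 7e-08 / (6 * (2e-09)^2)
F = 1.30958e-10 N = 130.958 pN

130.958


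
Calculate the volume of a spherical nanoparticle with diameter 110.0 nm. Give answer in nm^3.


Radius r = 110.0/2 = 55 nm
Volume V = (4/3) * pi * r^3
V = (4/3) * pi * (55)^3
V = 696909.97 nm^3

696909.97


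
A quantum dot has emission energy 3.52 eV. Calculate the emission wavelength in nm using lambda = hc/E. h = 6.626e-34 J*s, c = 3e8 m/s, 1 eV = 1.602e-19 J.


Convert energy: E = 3.52 eV = 3.52 * 1.602e-19 = 5.63904e-19 J
lambda = h*c / E = 6.626e-34 * 3e8 / 5.63904e-19
lambda = 3.52507e-07 m = 352.5 nm

352.5


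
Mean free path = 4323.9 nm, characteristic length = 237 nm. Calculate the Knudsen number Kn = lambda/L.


Knudsen number Kn = lambda / L
Kn = 4323.9 / 237
Kn = 18.2443

18.2443


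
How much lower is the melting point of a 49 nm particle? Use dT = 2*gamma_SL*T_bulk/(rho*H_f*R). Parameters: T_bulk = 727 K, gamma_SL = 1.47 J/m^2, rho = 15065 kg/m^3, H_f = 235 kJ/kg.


Radius R = 49/2 = 24.5 nm = 2.45e-08 m
Convert H_f = 235 kJ/kg = 235000 J/kg
dT = 2 * gamma_SL * T_bulk / (rho * H_f * R)
dT = 2 * 1.47 * 727 / (15065 * 235000 * 2.45e-08)
dT = 24.6 K

24.6


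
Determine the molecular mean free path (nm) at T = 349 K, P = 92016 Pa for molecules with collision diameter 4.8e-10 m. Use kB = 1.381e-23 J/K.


Mean free path: lambda = kB*T / (sqrt(2) * pi * d^2 * P)
lambda = 1.381e-23 * 349 / (sqrt(2) * pi * (4.8e-10)^2 * 92016)
lambda = 5.11692e-08 m
lambda = 51.17 nm

51.17


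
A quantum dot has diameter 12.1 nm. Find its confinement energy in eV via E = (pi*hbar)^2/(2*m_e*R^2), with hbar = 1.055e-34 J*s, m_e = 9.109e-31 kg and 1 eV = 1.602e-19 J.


Radius R = 12.1/2 = 6.05 nm = 6.05e-09 m
E = (pi * 1.055e-34)^2 / (2 * 9.109e-31 * (6.05e-09)^2)
E(J) = 1.64738e-21
E = E(J) / 1.602e-19 = 0.0103 eV

0.0103


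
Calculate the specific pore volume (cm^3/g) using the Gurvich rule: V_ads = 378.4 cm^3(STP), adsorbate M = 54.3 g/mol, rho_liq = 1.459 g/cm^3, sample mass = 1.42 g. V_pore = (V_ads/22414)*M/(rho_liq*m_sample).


Moles adsorbed n = V_ads / 22414 = 378.4 / 22414 = 1.688231e-02 mol
Liquid volume V_liq = n * M / rho_liq = 1.688231e-02 * 54.3 / 1.459 = 0.62831 cm^3
Specific pore volume V_pore = V_liq / m_sample = 0.62831 / 1.42
V_pore = 0.4425 cm^3/g

0.4425


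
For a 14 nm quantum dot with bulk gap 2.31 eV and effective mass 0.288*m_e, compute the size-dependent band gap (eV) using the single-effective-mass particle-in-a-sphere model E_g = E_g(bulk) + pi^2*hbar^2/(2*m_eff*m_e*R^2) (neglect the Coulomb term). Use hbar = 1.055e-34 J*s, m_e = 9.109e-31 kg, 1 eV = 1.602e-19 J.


Radius R = 14/2 nm = 7e-09 m
Confinement energy dE = pi^2 * hbar^2 / (2 * m_eff * m_e * R^2)
dE = pi^2 * (1.055e-34)^2 / (2 * 0.288 * 9.109e-31 * (7e-09)^2) J, divided by 1.602e-19 J/eV
dE = 0.0267 eV
Total band gap = E_g(bulk) + dE = 2.31 + 0.0267 = 2.3367 eV

2.3367


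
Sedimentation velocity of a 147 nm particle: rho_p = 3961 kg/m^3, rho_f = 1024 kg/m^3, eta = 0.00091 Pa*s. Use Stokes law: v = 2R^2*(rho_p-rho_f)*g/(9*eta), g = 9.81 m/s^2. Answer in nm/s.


Radius R = 147/2 nm = 7.35e-08 m
Density difference = 3961 - 1024 = 2937 kg/m^3
v = 2 * R^2 * (rho_p - rho_f) * g / (9 * eta)
v = 2 * (7.35e-08)^2 * 2937 * 9.81 / (9 * 0.00091)
v = 3.80096e-08 m/s = 38.0096 nm/s

38.0096


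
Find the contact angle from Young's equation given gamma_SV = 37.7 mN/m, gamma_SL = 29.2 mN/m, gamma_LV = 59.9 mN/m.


cos(theta) = (gamma_SV - gamma_SL) / gamma_LV
cos(theta) = (37.7 - 29.2) / 59.9
cos(theta) = 0.141903
theta = arccos(0.141903) = 81.84 degrees

81.84


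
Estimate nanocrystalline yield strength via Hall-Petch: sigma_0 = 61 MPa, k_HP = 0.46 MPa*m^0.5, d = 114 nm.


d = 114 nm = 1.14e-07 m
sqrt(d) = 0.0003376389
Hall-Petch contribution = k / sqrt(d) = 0.46 / 0.0003376389 = 1362.4 MPa
sigma = sigma_0 + k/sqrt(d) = 61 + 1362.4 = 1423.4 MPa

1423.4


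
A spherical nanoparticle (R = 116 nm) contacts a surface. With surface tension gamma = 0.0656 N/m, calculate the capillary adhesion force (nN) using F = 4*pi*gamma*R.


Convert radius: R = 116 nm = 1.16e-07 m
F = 4 * pi * gamma * R
F = 4 * pi * 0.0656 * 1.16e-07
F = 9.56251e-08 N = 95.6251 nN

95.6251


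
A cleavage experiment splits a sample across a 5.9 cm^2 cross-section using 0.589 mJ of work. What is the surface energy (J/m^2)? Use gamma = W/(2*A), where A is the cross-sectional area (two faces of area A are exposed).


Convert: A = 5.9 cm^2 = 0.00059 m^2, W = 0.589 mJ = 0.000589 J
Cleaving exposes two faces of area A, so total new surface = 2*A and gamma = W / (2*A)
gamma = 0.000589 / (2 * 0.00059)
gamma = 0.499 J/m^2

0.499


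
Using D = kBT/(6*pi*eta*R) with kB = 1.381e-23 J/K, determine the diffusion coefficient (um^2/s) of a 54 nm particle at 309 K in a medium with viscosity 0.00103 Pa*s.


Radius R = 54/2 = 27 nm = 2.7e-08 m
D = kB*T / (6*pi*eta*R)
D = 1.381e-23 * 309 / (6 * pi * 0.00103 * 2.7e-08)
D = 8.14048e-12 m^2/s = 8.14 um^2/s

8.14


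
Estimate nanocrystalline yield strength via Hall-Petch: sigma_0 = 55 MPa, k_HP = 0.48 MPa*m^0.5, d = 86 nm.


d = 86 nm = 8.6e-08 m
sqrt(d) = 0.0002932576
Hall-Petch contribution = k / sqrt(d) = 0.48 / 0.0002932576 = 1636.8 MPa
sigma = sigma_0 + k/sqrt(d) = 55 + 1636.8 = 1691.8 MPa

1691.8


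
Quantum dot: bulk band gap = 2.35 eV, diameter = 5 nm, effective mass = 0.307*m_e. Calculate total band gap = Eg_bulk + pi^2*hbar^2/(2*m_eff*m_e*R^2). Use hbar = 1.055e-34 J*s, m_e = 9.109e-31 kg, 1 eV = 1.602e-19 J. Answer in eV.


Radius R = 5/2 nm = 2.5e-09 m
Confinement energy dE = pi^2 * hbar^2 / (2 * m_eff * m_e * R^2)
dE = pi^2 * (1.055e-34)^2 / (2 * 0.307 * 9.109e-31 * (2.5e-09)^2) J, divided by 1.602e-19 J/eV
dE = 0.1962 eV
Total band gap = E_g(bulk) + dE = 2.35 + 0.1962 = 2.5462 eV

2.5462


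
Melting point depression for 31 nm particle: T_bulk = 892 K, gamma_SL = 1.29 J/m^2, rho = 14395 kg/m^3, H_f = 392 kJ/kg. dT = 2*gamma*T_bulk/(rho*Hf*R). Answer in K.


Radius R = 31/2 = 15.5 nm = 1.55e-08 m
Convert H_f = 392 kJ/kg = 392000 J/kg
dT = 2 * gamma_SL * T_bulk / (rho * H_f * R)
dT = 2 * 1.29 * 892 / (14395 * 392000 * 1.55e-08)
dT = 26.3 K

26.3


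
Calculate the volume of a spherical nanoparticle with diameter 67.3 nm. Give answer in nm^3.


Radius r = 67.3/2 = 33.65 nm
Volume V = (4/3) * pi * r^3
V = (4/3) * pi * (33.65)^3
V = 159604.02 nm^3

159604.02


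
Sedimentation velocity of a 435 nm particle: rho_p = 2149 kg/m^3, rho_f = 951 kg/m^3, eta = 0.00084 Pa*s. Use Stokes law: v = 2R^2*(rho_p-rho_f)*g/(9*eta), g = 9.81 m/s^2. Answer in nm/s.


Radius R = 435/2 nm = 2.175e-07 m
Density difference = 2149 - 951 = 1198 kg/m^3
v = 2 * R^2 * (rho_p - rho_f) * g / (9 * eta)
v = 2 * (2.175e-07)^2 * 1198 * 9.81 / (9 * 0.00084)
v = 1.4708e-07 m/s = 147.0796 nm/s

147.0796


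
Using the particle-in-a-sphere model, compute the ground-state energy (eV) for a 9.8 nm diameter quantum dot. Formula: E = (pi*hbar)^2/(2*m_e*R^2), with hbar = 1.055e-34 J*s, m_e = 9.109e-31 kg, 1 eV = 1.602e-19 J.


Radius R = 9.8/2 = 4.9 nm = 4.9e-09 m
E = (pi * 1.055e-34)^2 / (2 * 9.109e-31 * (4.9e-09)^2)
E(J) = 2.51138e-21
E = E(J) / 1.602e-19 = 0.0157 eV

0.0157


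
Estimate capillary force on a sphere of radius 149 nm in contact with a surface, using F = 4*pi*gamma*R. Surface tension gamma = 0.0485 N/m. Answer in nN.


Convert radius: R = 149 nm = 1.49e-07 m
F = 4 * pi * gamma * R
F = 4 * pi * 0.0485 * 1.49e-07
F = 9.08109e-08 N = 90.8109 nN

90.8109


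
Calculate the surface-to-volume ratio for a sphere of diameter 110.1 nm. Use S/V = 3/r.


Radius r = 110.1/2 = 55.05 nm
S/V = 3 / r = 3 / 55.05
S/V = 0.0545 nm^-1

0.0545


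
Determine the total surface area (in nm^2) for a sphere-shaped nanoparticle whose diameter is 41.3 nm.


Radius r = 41.3/2 = 20.65 nm
Surface area SA = 4 * pi * r^2
SA = 4 * pi * (20.65)^2
SA = 5358.58 nm^2

5358.58


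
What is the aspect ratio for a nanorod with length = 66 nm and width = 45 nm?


Aspect ratio AR = length / diameter
AR = 66 / 45
AR = 1.47

1.47


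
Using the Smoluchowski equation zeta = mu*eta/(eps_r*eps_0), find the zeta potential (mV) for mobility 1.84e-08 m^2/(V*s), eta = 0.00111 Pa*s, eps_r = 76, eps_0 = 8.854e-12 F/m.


Smoluchowski equation: zeta = mu * eta / (eps_r * eps_0)
zeta = 1.84e-08 * 0.00111 / (76 * 8.854e-12)
zeta = 0.030352 V = 30.35 mV

30.35


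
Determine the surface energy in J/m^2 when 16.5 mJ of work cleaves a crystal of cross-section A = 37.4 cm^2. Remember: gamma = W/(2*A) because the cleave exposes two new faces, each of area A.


Convert: A = 37.4 cm^2 = 0.00374 m^2, W = 16.5 mJ = 0.0165 J
Cleaving exposes two faces of area A, so total new surface = 2*A and gamma = W / (2*A)
gamma = 0.0165 / (2 * 0.00374)
gamma = 2.206 J/m^2

2.206


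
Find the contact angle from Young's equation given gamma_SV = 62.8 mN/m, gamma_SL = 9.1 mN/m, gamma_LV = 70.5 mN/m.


cos(theta) = (gamma_SV - gamma_SL) / gamma_LV
cos(theta) = (62.8 - 9.1) / 70.5
cos(theta) = 0.761702
theta = arccos(0.761702) = 40.39 degrees

40.39


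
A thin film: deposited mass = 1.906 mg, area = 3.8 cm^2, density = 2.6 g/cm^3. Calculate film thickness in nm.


Convert: m = 1.906 mg = 1.9060e-06 kg, A = 3.8 cm^2 = 3.8000e-04 m^2, rho = 2.6 g/cm^3 = 2600 kg/m^3
t = m / (A * rho)
t = 1.9060e-06 / (3.8000e-04 * 2600)
t = 1.9291e-06 m = 1929.1 nm

1929.1


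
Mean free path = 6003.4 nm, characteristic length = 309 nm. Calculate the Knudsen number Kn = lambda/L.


Knudsen number Kn = lambda / L
Kn = 6003.4 / 309
Kn = 19.4285

19.4285


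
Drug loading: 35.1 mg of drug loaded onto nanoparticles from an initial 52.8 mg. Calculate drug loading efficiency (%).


Drug loading efficiency = (drug loaded / drug initial) * 100
DLE = 35.1 / 52.8 * 100
DLE = 0.6648 * 100
DLE = 66.48%

66.48


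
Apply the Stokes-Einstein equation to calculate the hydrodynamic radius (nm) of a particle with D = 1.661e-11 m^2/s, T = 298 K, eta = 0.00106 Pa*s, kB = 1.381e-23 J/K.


Stokes-Einstein: R = kB*T / (6*pi*eta*D)
R = 1.381e-23 * 298 / (6 * pi * 0.00106 * 1.661e-11)
R = 1.24003e-08 m = 12.4 nm

12.4


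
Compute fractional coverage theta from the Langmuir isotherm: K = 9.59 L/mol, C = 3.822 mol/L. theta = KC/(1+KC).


Langmuir isotherm: theta = K*C / (1 + K*C)
K*C = 9.59 * 3.822 = 36.65298
theta = 36.65298 / (1 + 36.65298) = 36.65298 / 37.65298
theta = 0.9734

0.9734


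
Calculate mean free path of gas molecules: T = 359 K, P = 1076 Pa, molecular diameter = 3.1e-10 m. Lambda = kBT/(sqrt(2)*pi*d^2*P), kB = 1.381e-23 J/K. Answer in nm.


Mean free path: lambda = kB*T / (sqrt(2) * pi * d^2 * P)
lambda = 1.381e-23 * 359 / (sqrt(2) * pi * (3.1e-10)^2 * 1076)
lambda = 1.07916e-05 m
lambda = 10791.64 nm

10791.64


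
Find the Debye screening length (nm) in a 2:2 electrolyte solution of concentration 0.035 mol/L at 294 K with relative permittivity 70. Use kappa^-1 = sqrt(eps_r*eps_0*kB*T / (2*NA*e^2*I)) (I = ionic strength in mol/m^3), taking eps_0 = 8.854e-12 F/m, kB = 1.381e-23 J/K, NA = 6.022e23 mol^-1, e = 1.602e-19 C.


Ionic strength I = 0.035 * 2^2 * 1000 = 140 mol/m^3
kappa^-1 = sqrt(70 * 8.854e-12 * 1.381e-23 * 294 / (2 * 6.022e23 * (1.602e-19)^2 * 140))
kappa^-1 = 0.763 nm

0.763


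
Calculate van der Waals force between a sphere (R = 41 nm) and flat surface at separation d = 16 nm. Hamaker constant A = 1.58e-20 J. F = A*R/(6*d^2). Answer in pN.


Convert to SI: R = 41 nm = 4.1e-08 m, d = 16 nm = 1.6e-08 m
F = A * R / (6 * d^2)
F = 1.58e-20 * 4.1e-08 / (6 * (1.6e-08)^2)
F = 4.21745e-13 N = 0.422 pN

0.422


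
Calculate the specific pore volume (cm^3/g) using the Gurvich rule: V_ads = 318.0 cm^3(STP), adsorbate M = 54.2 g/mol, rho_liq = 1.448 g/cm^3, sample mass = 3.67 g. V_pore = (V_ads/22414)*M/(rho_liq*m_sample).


Moles adsorbed n = V_ads / 22414 = 318.0 / 22414 = 1.418756e-02 mol
Liquid volume V_liq = n * M / rho_liq = 1.418756e-02 * 54.2 / 1.448 = 0.53105 cm^3
Specific pore volume V_pore = V_liq / m_sample = 0.53105 / 3.67
V_pore = 0.1447 cm^3/g

0.1447


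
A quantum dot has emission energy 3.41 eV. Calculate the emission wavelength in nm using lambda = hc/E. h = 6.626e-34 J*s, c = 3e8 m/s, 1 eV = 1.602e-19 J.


Convert energy: E = 3.41 eV = 3.41 * 1.602e-19 = 5.46282e-19 J
lambda = h*c / E = 6.626e-34 * 3e8 / 5.46282e-19
lambda = 3.63878e-07 m = 363.9 nm

363.9


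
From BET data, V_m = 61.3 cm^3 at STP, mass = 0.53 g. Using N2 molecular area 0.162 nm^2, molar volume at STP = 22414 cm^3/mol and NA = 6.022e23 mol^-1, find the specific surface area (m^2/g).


Number of moles in monolayer = V_m / 22414 = 61.3 / 22414 = 0.0027349
Number of molecules = moles * NA = 0.0027349 * 6.022e23
SA = molecules * sigma / mass
SA = (61.3 / 22414) * 6.022e23 * 0.162e-18 / 0.53
SA = 503.4 m^2/g

503.4


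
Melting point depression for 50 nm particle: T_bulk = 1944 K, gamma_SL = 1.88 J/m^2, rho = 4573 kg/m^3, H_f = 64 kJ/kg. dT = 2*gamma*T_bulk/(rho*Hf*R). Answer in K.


Radius R = 50/2 = 25 nm = 2.5e-08 m
Convert H_f = 64 kJ/kg = 64000 J/kg
dT = 2 * gamma_SL * T_bulk / (rho * H_f * R)
dT = 2 * 1.88 * 1944 / (4573 * 64000 * 2.5e-08)
dT = 999.0 K

999.0


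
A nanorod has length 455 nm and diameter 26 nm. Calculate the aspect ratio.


Aspect ratio AR = length / diameter
AR = 455 / 26
AR = 17.5

17.5


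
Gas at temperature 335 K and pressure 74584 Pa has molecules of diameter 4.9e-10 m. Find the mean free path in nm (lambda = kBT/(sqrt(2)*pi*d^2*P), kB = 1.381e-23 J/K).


Mean free path: lambda = kB*T / (sqrt(2) * pi * d^2 * P)
lambda = 1.381e-23 * 335 / (sqrt(2) * pi * (4.9e-10)^2 * 74584)
lambda = 5.81481e-08 m
lambda = 58.15 nm

58.15


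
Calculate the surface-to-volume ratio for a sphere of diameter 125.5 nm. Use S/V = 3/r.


Radius r = 125.5/2 = 62.75 nm
S/V = 3 / r = 3 / 62.75
S/V = 0.0478 nm^-1

0.0478


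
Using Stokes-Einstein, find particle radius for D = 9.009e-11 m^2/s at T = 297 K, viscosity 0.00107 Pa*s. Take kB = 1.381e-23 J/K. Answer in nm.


Stokes-Einstein: R = kB*T / (6*pi*eta*D)
R = 1.381e-23 * 297 / (6 * pi * 0.00107 * 9.009e-11)
R = 2.2573e-09 m = 2.26 nm

2.26


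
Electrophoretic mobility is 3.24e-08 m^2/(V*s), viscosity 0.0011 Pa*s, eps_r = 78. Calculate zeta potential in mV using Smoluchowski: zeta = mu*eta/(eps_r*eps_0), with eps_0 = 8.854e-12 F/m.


Smoluchowski equation: zeta = mu * eta / (eps_r * eps_0)
zeta = 3.24e-08 * 0.0011 / (78 * 8.854e-12)
zeta = 0.051606 V = 51.61 mV

51.61


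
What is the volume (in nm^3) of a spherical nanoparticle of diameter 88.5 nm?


Radius r = 88.5/2 = 44.25 nm
Volume V = (4/3) * pi * r^3
V = (4/3) * pi * (44.25)^3
V = 362934.65 nm^3

362934.65


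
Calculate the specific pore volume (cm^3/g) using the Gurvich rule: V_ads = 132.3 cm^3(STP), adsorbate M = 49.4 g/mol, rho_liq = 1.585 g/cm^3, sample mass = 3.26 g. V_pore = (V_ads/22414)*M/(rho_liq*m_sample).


Moles adsorbed n = V_ads / 22414 = 132.3 / 22414 = 5.902561e-03 mol
Liquid volume V_liq = n * M / rho_liq = 5.902561e-03 * 49.4 / 1.585 = 0.18397 cm^3
Specific pore volume V_pore = V_liq / m_sample = 0.18397 / 3.26
V_pore = 0.0564 cm^3/g

0.0564


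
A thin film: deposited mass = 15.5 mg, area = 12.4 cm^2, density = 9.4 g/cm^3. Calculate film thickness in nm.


Convert: m = 15.5 mg = 1.5500e-05 kg, A = 12.4 cm^2 = 1.2400e-03 m^2, rho = 9.4 g/cm^3 = 9400 kg/m^3
t = m / (A * rho)
t = 1.5500e-05 / (1.2400e-03 * 9400)
t = 1.3298e-06 m = 1329.8 nm

1329.8


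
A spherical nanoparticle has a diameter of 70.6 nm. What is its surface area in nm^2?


Radius r = 70.6/2 = 35.3 nm
Surface area SA = 4 * pi * r^2
SA = 4 * pi * (35.3)^2
SA = 15658.83 nm^2

15658.83


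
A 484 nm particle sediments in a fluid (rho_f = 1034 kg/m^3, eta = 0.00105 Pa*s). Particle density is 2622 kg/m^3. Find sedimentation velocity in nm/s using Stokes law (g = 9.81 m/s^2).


Radius R = 484/2 nm = 2.42e-07 m
Density difference = 2622 - 1034 = 1588 kg/m^3
v = 2 * R^2 * (rho_p - rho_f) * g / (9 * eta)
v = 2 * (2.42e-07)^2 * 1588 * 9.81 / (9 * 0.00105)
v = 1.93085e-07 m/s = 193.085 nm/s

193.085


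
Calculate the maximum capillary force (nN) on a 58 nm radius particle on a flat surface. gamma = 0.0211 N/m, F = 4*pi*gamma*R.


Convert radius: R = 58 nm = 5.8e-08 m
F = 4 * pi * gamma * R
F = 4 * pi * 0.0211 * 5.8e-08
F = 1.53787e-08 N = 15.3787 nN

15.3787


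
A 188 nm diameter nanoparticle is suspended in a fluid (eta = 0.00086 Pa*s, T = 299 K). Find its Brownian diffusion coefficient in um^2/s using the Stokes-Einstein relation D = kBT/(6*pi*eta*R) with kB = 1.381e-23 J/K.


Radius R = 188/2 = 94 nm = 9.4e-08 m
D = kB*T / (6*pi*eta*R)
D = 1.381e-23 * 299 / (6 * pi * 0.00086 * 9.4e-08)
D = 2.7098e-12 m^2/s = 2.71 um^2/s

2.71


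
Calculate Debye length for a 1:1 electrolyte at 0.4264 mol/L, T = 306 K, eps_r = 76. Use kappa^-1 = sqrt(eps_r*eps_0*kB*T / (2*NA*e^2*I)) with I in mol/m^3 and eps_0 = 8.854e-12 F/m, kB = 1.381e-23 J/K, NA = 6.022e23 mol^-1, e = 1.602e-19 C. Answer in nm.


Ionic strength I = 0.4264 * 1^2 * 1000 = 426.4 mol/m^3
kappa^-1 = sqrt(76 * 8.854e-12 * 1.381e-23 * 306 / (2 * 6.022e23 * (1.602e-19)^2 * 426.4))
kappa^-1 = 0.464 nm

0.464


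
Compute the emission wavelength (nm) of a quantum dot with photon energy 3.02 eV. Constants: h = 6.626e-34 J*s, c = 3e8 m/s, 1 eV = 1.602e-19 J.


Convert energy: E = 3.02 eV = 3.02 * 1.602e-19 = 4.83804e-19 J
lambda = h*c / E = 6.626e-34 * 3e8 / 4.83804e-19
lambda = 4.10869e-07 m = 410.9 nm

410.9


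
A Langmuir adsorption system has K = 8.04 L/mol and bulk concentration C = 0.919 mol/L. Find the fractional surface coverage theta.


Langmuir isotherm: theta = K*C / (1 + K*C)
K*C = 8.04 * 0.919 = 7.38876
theta = 7.38876 / (1 + 7.38876) = 7.38876 / 8.38876
theta = 0.8808

0.8808


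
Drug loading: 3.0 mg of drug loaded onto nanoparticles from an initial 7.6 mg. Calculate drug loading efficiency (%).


Drug loading efficiency = (drug loaded / drug initial) * 100
DLE = 3.0 / 7.6 * 100
DLE = 0.3947 * 100
DLE = 39.47%

39.47


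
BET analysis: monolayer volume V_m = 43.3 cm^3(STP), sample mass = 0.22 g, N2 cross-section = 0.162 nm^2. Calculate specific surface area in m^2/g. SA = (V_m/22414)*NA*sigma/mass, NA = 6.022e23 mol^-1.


Number of moles in monolayer = V_m / 22414 = 43.3 / 22414 = 0.00193183
Number of molecules = moles * NA = 0.00193183 * 6.022e23
SA = molecules * sigma / mass
SA = (43.3 / 22414) * 6.022e23 * 0.162e-18 / 0.22
SA = 856.6 m^2/g

856.6


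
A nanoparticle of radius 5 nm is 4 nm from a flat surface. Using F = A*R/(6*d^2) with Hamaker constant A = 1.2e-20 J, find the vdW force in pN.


Convert to SI: R = 5 nm = 5e-09 m, d = 4 nm = 4e-09 m
F = A * R / (6 * d^2)
F = 1.2e-20 * 5e-09 / (6 * (4e-09)^2)
F = 6.25e-13 N = 0.625 pN

0.625


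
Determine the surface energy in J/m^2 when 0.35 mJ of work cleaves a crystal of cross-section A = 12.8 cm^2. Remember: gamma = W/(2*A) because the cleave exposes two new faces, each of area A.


Convert: A = 12.8 cm^2 = 0.00128 m^2, W = 0.35 mJ = 0.00035 J
Cleaving exposes two faces of area A, so total new surface = 2*A and gamma = W / (2*A)
gamma = 0.00035 / (2 * 0.00128)
gamma = 0.137 J/m^2

0.137


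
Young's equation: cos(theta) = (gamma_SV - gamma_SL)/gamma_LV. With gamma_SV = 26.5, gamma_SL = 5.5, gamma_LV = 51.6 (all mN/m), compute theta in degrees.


cos(theta) = (gamma_SV - gamma_SL) / gamma_LV
cos(theta) = (26.5 - 5.5) / 51.6
cos(theta) = 0.406977
theta = arccos(0.406977) = 65.98 degrees

65.98


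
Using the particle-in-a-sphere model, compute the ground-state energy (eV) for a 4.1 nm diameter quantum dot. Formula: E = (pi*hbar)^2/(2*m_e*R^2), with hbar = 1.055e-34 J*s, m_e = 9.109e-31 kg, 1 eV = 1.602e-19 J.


Radius R = 4.1/2 = 2.05 nm = 2.05e-09 m
E = (pi * 1.055e-34)^2 / (2 * 9.109e-31 * (2.05e-09)^2)
E(J) = 1.43482e-20
E = E(J) / 1.602e-19 = 0.0896 eV

0.0896


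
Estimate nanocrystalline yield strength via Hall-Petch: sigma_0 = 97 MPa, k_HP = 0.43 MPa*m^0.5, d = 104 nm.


d = 104 nm = 1.04e-07 m
sqrt(d) = 0.0003224903
Hall-Petch contribution = k / sqrt(d) = 0.43 / 0.0003224903 = 1333.4 MPa
sigma = sigma_0 + k/sqrt(d) = 97 + 1333.4 = 1430.4 MPa

1430.4


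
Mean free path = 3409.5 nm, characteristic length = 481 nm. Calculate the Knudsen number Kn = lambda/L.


Knudsen number Kn = lambda / L
Kn = 3409.5 / 481
Kn = 7.0884

7.0884


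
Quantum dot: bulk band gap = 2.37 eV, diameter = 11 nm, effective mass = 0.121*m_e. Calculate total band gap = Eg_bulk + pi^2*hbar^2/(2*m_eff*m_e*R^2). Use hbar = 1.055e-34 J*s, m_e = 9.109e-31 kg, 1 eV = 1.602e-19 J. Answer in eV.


Radius R = 11/2 nm = 5.5e-09 m
Confinement energy dE = pi^2 * hbar^2 / (2 * m_eff * m_e * R^2)
dE = pi^2 * (1.055e-34)^2 / (2 * 0.121 * 9.109e-31 * (5.5e-09)^2) J, divided by 1.602e-19 J/eV
dE = 0.1028 eV
Total band gap = E_g(bulk) + dE = 2.37 + 0.1028 = 2.4728 eV

2.4728


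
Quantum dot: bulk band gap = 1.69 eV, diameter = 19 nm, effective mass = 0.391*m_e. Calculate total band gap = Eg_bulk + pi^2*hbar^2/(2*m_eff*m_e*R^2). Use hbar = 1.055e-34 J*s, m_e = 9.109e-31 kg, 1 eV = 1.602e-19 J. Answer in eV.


Radius R = 19/2 nm = 9.5e-09 m
Confinement energy dE = pi^2 * hbar^2 / (2 * m_eff * m_e * R^2)
dE = pi^2 * (1.055e-34)^2 / (2 * 0.391 * 9.109e-31 * (9.5e-09)^2) J, divided by 1.602e-19 J/eV
dE = 0.0107 eV
Total band gap = E_g(bulk) + dE = 1.69 + 0.0107 = 1.7007 eV

1.7007


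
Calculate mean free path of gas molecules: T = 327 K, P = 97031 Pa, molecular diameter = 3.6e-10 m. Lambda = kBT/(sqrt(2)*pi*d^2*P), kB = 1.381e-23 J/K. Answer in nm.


Mean free path: lambda = kB*T / (sqrt(2) * pi * d^2 * P)
lambda = 1.381e-23 * 327 / (sqrt(2) * pi * (3.6e-10)^2 * 97031)
lambda = 8.08279e-08 m
lambda = 80.83 nm

80.83


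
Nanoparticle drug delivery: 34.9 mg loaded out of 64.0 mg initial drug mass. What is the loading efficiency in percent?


Drug loading efficiency = (drug loaded / drug initial) * 100
DLE = 34.9 / 64.0 * 100
DLE = 0.5453 * 100
DLE = 54.53%

54.53


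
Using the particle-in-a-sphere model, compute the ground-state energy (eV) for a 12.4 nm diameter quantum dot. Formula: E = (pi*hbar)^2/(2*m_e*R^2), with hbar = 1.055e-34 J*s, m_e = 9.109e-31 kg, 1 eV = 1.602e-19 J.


Radius R = 12.4/2 = 6.2 nm = 6.2e-09 m
E = (pi * 1.055e-34)^2 / (2 * 9.109e-31 * (6.2e-09)^2)
E(J) = 1.56863e-21
E = E(J) / 1.602e-19 = 0.0098 eV

0.0098


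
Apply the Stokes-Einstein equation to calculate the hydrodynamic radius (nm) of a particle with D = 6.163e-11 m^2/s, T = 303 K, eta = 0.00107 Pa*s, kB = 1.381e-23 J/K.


Stokes-Einstein: R = kB*T / (6*pi*eta*D)
R = 1.381e-23 * 303 / (6 * pi * 0.00107 * 6.163e-11)
R = 3.36635e-09 m = 3.37 nm

3.37


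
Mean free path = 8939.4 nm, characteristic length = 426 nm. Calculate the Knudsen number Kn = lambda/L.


Knudsen number Kn = lambda / L
Kn = 8939.4 / 426
Kn = 20.9845

20.9845


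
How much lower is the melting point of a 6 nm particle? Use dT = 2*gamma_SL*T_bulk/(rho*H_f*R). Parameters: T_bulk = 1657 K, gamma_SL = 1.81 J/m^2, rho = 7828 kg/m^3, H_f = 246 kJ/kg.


Radius R = 6/2 = 3 nm = 3e-09 m
Convert H_f = 246 kJ/kg = 246000 J/kg
dT = 2 * gamma_SL * T_bulk / (rho * H_f * R)
dT = 2 * 1.81 * 1657 / (7828 * 246000 * 3e-09)
dT = 1038.3 K

1038.3


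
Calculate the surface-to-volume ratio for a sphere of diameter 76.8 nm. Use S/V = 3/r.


Radius r = 76.8/2 = 38.4 nm
S/V = 3 / r = 3 / 38.4
S/V = 0.0781 nm^-1

0.0781


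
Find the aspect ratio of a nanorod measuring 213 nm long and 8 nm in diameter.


Aspect ratio AR = length / diameter
AR = 213 / 8
AR = 26.62

26.62


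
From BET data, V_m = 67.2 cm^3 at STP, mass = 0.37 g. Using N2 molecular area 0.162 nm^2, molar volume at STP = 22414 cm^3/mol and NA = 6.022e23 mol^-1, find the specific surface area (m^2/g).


Number of moles in monolayer = V_m / 22414 = 67.2 / 22414 = 0.00299813
Number of molecules = moles * NA = 0.00299813 * 6.022e23
SA = molecules * sigma / mass
SA = (67.2 / 22414) * 6.022e23 * 0.162e-18 / 0.37
SA = 790.5 m^2/g

790.5


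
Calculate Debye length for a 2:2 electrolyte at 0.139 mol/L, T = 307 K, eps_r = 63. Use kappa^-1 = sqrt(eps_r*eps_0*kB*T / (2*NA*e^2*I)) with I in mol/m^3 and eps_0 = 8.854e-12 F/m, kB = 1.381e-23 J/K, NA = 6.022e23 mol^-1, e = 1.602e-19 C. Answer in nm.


Ionic strength I = 0.139 * 2^2 * 1000 = 556 mol/m^3
kappa^-1 = sqrt(63 * 8.854e-12 * 1.381e-23 * 307 / (2 * 6.022e23 * (1.602e-19)^2 * 556))
kappa^-1 = 0.371 nm

0.371


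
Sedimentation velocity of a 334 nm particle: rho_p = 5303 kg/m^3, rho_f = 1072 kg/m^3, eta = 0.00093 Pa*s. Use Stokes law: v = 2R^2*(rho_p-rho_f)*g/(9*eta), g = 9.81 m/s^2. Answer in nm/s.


Radius R = 334/2 nm = 1.67e-07 m
Density difference = 5303 - 1072 = 4231 kg/m^3
v = 2 * R^2 * (rho_p - rho_f) * g / (9 * eta)
v = 2 * (1.67e-07)^2 * 4231 * 9.81 / (9 * 0.00093)
v = 2.76598e-07 m/s = 276.5983 nm/s

276.5983


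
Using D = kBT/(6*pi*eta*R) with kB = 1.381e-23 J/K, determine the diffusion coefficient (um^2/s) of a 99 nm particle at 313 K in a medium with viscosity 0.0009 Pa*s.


Radius R = 99/2 = 49.5 nm = 4.95e-08 m
D = kB*T / (6*pi*eta*R)
D = 1.381e-23 * 313 / (6 * pi * 0.0009 * 4.95e-08)
D = 5.14742e-12 m^2/s = 5.147 um^2/s

5.147


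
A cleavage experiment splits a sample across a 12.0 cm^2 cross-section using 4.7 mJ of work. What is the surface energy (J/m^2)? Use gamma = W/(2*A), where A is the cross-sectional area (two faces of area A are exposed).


Convert: A = 12.0 cm^2 = 0.0012 m^2, W = 4.7 mJ = 0.0047 J
Cleaving exposes two faces of area A, so total new surface = 2*A and gamma = W / (2*A)
gamma = 0.0047 / (2 * 0.0012)
gamma = 1.958 J/m^2

1.958


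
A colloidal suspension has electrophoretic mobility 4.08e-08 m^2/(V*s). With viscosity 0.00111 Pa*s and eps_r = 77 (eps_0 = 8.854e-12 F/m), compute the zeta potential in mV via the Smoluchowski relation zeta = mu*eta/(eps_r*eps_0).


Smoluchowski equation: zeta = mu * eta / (eps_r * eps_0)
zeta = 4.08e-08 * 0.00111 / (77 * 8.854e-12)
zeta = 0.066428 V = 66.43 mV

66.43


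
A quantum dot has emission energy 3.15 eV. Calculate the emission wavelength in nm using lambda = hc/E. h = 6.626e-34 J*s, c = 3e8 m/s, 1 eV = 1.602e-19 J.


Convert energy: E = 3.15 eV = 3.15 * 1.602e-19 = 5.0463e-19 J
lambda = h*c / E = 6.626e-34 * 3e8 / 5.0463e-19
lambda = 3.93912e-07 m = 393.9 nm

393.9


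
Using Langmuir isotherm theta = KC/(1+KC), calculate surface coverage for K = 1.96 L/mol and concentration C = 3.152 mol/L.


Langmuir isotherm: theta = K*C / (1 + K*C)
K*C = 1.96 * 3.152 = 6.17792
theta = 6.17792 / (1 + 6.17792) = 6.17792 / 7.17792
theta = 0.8607

0.8607


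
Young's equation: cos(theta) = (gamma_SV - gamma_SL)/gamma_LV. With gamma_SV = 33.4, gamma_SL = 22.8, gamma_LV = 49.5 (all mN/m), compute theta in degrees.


cos(theta) = (gamma_SV - gamma_SL) / gamma_LV
cos(theta) = (33.4 - 22.8) / 49.5
cos(theta) = 0.214141
theta = arccos(0.214141) = 77.63 degrees

77.63


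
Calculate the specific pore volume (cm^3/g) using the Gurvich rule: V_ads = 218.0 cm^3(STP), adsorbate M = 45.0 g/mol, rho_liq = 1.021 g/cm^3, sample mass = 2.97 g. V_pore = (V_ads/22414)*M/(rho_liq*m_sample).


Moles adsorbed n = V_ads / 22414 = 218.0 / 22414 = 9.726064e-03 mol
Liquid volume V_liq = n * M / rho_liq = 9.726064e-03 * 45.0 / 1.021 = 0.42867 cm^3
Specific pore volume V_pore = V_liq / m_sample = 0.42867 / 2.97
V_pore = 0.1443 cm^3/g

0.1443


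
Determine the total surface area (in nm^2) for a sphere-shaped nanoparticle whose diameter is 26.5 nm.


Radius r = 26.5/2 = 13.25 nm
Surface area SA = 4 * pi * r^2
SA = 4 * pi * (13.25)^2
SA = 2206.18 nm^2

2206.18


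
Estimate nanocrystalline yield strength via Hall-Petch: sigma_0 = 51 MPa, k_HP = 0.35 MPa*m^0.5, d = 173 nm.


d = 173 nm = 1.73e-07 m
sqrt(d) = 0.0004159327
Hall-Petch contribution = k / sqrt(d) = 0.35 / 0.0004159327 = 841.5 MPa
sigma = sigma_0 + k/sqrt(d) = 51 + 841.5 = 892.5 MPa

892.5


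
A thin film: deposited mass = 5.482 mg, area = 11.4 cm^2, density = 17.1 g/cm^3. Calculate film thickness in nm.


Convert: m = 5.482 mg = 5.4820e-06 kg, A = 11.4 cm^2 = 1.1400e-03 m^2, rho = 17.1 g/cm^3 = 17100 kg/m^3
t = m / (A * rho)
t = 5.4820e-06 / (1.1400e-03 * 17100)
t = 2.8121e-07 m = 281.2 nm

281.2
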